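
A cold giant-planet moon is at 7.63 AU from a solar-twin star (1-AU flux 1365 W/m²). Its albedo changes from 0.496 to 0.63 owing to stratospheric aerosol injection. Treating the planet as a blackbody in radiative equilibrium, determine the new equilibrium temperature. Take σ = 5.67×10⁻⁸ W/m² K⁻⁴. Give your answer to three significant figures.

Flux at the orbit: S = 1365/(7.63)² = 23.45 W/m².
With the new albedo, S(1−α₂)/4 = 2.169 W/m², so T₂ = 78.64 K.

78.6 K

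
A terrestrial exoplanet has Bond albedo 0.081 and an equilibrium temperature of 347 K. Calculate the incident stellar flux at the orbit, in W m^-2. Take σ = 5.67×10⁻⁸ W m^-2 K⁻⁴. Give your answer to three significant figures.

3580 W m^-2

From S(1−α)/4 = σT⁴: S = 4σT⁴/(1−α).
The emitted flux is σT⁴ = 822.1 W m^-2.
So S = 4×822.1/(1−0.081) = 3578 W m^-2.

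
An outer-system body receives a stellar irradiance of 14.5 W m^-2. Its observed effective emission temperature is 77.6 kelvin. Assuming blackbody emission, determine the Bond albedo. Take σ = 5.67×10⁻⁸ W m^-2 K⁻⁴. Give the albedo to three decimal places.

Energy balance: S(1−α)/4 = σT⁴, so 1−α = 4σT⁴/S.
σT⁴ = 2.056 W m^-2, so 4σT⁴ = 8.224 W m^-2.
Hence α = 1 − 8.224/14.50 = 0.4328.

0.433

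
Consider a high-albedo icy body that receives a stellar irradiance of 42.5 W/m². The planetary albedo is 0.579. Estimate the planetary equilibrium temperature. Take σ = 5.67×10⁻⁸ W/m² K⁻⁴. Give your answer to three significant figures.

Averaging over the sphere, the absorbed flux is S(1−α)/4 = 4.473 W/m².
Set σT⁴ = 4.473 → T = (4.473/σ)^(1/4) = 94.24 K.

94.2 K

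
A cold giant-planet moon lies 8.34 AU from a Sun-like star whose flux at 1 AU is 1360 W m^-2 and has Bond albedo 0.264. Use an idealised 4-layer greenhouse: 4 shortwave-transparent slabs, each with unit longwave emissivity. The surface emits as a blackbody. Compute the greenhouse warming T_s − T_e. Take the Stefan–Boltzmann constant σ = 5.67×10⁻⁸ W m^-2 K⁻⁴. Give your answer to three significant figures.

44.2 K

Irradiance scales as 1/d², so S = 1360 W m^-2 × (1/8.34)² = 19.55 W m^-2.
The effective emission temperature is T_e = [S(1−α)/(4σ)]^¼ = 89.25 K.
Surface: T_s = (5)^¼·T_e = 133.5 K.
So the greenhouse effect raises the surface by 133.5 − 89.25 = 44.21 K.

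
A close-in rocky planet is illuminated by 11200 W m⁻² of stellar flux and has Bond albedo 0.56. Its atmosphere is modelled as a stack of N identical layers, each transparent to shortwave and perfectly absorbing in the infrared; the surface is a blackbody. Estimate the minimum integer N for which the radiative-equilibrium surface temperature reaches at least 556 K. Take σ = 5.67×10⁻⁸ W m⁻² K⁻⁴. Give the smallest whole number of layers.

4

Top-of-atmosphere balance: σT_e⁴ = S(1−α)/4 = 1232 W m⁻² → T_e = 383.9 K.
Need (N+1)T_e⁴ ≥ T_s⁴, i.e. N+1 ≥ (556/383.9)⁴ = 4.398.
So N ≥ 3.398; the smallest integer is N = 4.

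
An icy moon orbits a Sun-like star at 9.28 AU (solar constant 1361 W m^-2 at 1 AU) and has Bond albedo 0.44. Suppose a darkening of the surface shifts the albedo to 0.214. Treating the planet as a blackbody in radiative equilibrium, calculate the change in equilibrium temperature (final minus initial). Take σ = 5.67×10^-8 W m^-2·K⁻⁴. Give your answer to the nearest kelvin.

7 K

By the inverse-square law, S = 1361/9.28² = 15.80 W m^-2.
Before: T₁ = [15.80·0.56/(4σ)]^(1/4) = 79.04 K.
After:  T₂ = [15.80·0.786/(4σ)]^(1/4) = 86.03 K.
Change: 86.03 − 79.04 = 6.991 K.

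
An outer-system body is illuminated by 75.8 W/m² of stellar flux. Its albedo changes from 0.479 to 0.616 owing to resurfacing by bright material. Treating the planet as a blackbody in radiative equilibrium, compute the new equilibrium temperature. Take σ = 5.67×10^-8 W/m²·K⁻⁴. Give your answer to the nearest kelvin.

With the new albedo, S(1−α₂)/4 = 7.277 W/m², so T₂ = 106.4 K.

106 K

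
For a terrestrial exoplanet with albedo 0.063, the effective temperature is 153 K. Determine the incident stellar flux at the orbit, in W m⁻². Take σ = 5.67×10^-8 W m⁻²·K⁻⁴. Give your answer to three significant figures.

Invert the energy balance for S: S = 4σT⁴/(1−α).
σT⁴ = 5.67×10⁻⁸·(153)⁴ = 31.07 W m⁻².
S = 4·31.07/0.937 = 132.6 W m⁻².

133 W m⁻²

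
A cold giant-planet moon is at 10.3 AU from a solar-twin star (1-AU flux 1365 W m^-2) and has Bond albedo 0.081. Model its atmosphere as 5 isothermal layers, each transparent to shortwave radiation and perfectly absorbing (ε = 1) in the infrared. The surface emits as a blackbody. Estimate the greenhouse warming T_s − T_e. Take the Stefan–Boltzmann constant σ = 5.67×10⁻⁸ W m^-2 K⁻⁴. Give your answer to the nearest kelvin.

Flux at the orbit: S = 1365/(10.3)² = 12.87 W m^-2.
Top-of-atmosphere balance: σT_e⁴ = S(1−α)/4 = 2.956 W m^-2 → T_e = 84.97 K.
Surface: T_s = (6)^¼·T_e = 133.0 K.
Warming: T_s − T_e = 48.02 K.

48 K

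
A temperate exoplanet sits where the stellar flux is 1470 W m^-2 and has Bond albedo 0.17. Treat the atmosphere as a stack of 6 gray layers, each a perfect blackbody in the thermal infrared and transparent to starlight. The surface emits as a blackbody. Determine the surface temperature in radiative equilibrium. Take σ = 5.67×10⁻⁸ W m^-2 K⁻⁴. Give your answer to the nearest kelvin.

The effective emission temperature is T_e = [S(1−α)/(4σ)]^¼ = 270.8 K.
Layer-by-layer balance gives σT_s⁴ = (N+1)σT_e⁴, so T_s = 7^¼·270.8 = 440.5 K.

441 K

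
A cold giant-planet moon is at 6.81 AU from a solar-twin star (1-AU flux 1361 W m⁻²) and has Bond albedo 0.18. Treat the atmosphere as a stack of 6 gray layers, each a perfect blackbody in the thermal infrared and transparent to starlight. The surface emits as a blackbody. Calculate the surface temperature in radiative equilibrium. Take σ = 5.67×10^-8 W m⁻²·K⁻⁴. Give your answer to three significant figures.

Flux at the orbit: S = 1361/(6.81)² = 29.35 W m⁻².
OLR = S(1−α)/4 = 6.016 W m⁻²; the top layer radiates at T_e = 101.5 K.
With N = 6 opaque layers, T_s = (N+1)^(1/4)·T_e = 7^(1/4)·101.5 = 165.1 K.

165 kelvin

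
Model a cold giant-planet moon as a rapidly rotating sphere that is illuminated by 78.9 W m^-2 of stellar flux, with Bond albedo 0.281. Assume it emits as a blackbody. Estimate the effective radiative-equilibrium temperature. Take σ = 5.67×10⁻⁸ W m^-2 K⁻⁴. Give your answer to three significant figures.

Averaging over the sphere, the absorbed flux is S(1−α)/4 = 14.18 W m^-2.
In equilibrium σT⁴ equals this, so T = 125.8 K.

126 K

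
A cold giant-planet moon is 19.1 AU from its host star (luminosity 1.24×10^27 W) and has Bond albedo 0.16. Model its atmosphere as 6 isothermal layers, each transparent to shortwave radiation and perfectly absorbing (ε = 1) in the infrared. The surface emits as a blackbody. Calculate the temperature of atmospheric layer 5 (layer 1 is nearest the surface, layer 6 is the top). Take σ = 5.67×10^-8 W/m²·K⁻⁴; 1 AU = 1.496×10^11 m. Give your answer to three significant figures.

Orbital distance: d = 19.1 AU = 2.857×10^12 m.
Spreading L over a sphere of radius d: S = 1.24×10^27/(4π·2.86×10^12²) = 12.09 W/m².
OLR = S(1−α)/4 = 2.538 W/m²; the top layer radiates at T_e = 81.80 K.
In the N-layer model, layer k (counted from the surface) has T_k = (N+1−k)^(1/4)·T_e.
With k = 5: T_5 = (6+1−5)^¼·81.80 K = 97.27 K.

97.3 K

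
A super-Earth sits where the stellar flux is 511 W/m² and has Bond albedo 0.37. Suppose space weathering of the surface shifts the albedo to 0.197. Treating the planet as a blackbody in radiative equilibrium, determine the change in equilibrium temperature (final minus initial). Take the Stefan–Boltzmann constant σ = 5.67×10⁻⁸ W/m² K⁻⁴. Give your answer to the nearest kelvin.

Initial: T₁ = [S(1−0.37)/(4σ)]^(1/4) = 194.1 K.
With α = 0.197, T₂ = 206.2 K.
ΔT = T₂ − T₁ = 12.14 K.

12 K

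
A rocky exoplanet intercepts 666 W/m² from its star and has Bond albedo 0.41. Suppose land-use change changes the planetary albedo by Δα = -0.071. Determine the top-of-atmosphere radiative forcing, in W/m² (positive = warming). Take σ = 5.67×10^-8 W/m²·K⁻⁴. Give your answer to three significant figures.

TOA radiative forcing: ΔF = −S·Δα/4 = −666.0·(-0.071)/4 = 11.82 W/m².

11.8 W/m²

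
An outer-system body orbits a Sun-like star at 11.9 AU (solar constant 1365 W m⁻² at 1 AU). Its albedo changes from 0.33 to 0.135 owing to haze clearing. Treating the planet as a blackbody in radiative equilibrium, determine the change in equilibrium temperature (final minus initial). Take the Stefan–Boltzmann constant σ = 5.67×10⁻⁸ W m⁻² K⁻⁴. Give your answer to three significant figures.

4.82 K

By the inverse-square law, S = 1365/11.9² = 9.639 W m⁻².
Before: T₁ = [9.639·0.67/(4σ)]^(1/4) = 73.05 K.
With α = 0.135, T₂ = 77.87 K.
ΔT = T₂ − T₁ = 4.817 K.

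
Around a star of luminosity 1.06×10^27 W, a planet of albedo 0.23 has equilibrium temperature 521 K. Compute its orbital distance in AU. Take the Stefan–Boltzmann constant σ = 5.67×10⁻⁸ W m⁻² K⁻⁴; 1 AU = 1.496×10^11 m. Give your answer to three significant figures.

0.417 AU

The flux needed for this T is 4σT⁴/(1−0.23) = 21700 W m⁻².
S = L/(4πd²) → d = √(L/4πS) = √(1.06×10^27/(4π·21700)) = 6.234×10^10 m = 0.4167 AU.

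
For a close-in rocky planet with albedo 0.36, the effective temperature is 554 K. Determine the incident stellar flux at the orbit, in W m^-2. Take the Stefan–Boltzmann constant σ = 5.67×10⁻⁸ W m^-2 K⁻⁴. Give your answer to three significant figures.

From S(1−α)/4 = σT⁴: S = 4σT⁴/(1−α).
The emitted flux is σT⁴ = 5341 W m^-2.
So S = 4×5341/(1−0.36) = 33380 W m^-2.

33400 W m^-2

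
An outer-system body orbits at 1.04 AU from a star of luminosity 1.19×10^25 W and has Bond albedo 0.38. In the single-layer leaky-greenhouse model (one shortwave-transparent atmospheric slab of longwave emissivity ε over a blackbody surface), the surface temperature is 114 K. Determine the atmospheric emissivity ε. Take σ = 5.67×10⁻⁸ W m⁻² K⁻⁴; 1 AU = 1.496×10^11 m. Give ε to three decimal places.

0.734

d = 1.04 × 1.496×10^11 m = 1.556×10^11 m.
Spreading L over a sphere of radius d: S = 1.19×10^25/(4π·1.56×10^11²) = 39.12 W m⁻².
TOA balance gives T_e = 101.7 K.
T_s⁴ = T_e⁴·2/(2−ε) → ε = 2 − 2(T_e/T_s)⁴ = 2 − 2·(101.7/114)⁴ = 0.7336.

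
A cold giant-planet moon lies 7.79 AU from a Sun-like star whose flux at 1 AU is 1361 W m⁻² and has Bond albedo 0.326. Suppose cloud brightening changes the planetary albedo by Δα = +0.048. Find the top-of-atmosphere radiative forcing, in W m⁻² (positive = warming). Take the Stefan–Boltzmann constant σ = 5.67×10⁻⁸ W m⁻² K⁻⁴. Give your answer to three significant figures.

-0.269 W m⁻²

By the inverse-square law, S = 1361/7.79² = 22.43 W m⁻².
The change in absorbed flux is Δ[S(1−α)/4] = −SΔα/4 = -0.2691 W m⁻².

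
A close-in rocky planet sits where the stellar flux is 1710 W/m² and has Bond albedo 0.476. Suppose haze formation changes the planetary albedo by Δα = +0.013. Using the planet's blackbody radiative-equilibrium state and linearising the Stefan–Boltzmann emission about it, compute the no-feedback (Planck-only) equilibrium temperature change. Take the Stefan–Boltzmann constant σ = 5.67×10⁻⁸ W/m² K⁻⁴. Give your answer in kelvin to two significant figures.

The baseline emission temperature is T_e = 250.7 K.
TOA radiative forcing: ΔF = −S·Δα/4 = −1710·(+0.013)/4 = -5.558 W/m².
Linearising σT⁴ gives d(σT⁴)/dT = 4σT_e³ = 3.574 W/m² per K.
Hence the no-feedback warming is ΔF/(4σT_e³) = -1.55 K.

-1.6 K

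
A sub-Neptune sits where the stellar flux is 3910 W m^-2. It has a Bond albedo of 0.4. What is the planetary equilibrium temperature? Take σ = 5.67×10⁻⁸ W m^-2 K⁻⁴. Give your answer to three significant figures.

319 K

Absorbed flux (global mean): S(1−α)/4 = 3910·0.6/4 = 586.5 W m^-2.
Set σT⁴ = 586.5 → T = (586.5/σ)^(1/4) = 318.9 K.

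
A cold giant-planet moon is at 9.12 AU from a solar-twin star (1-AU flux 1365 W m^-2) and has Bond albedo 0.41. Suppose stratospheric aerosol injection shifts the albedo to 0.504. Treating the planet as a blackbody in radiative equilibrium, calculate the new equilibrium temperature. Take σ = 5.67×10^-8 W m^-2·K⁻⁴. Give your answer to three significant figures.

77.4 kelvin

Irradiance scales as 1/d², so S = 1365 W m^-2 × (1/9.12)² = 16.41 W m^-2.
With the new albedo, S(1−α₂)/4 = 2.035 W m^-2, so T₂ = 77.40 K.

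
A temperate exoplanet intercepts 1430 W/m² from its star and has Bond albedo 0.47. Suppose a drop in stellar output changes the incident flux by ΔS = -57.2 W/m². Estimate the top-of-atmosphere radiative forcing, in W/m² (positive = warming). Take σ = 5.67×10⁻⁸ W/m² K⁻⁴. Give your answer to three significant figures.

-7.58 W/m²

TOA radiative forcing: ΔF = (1−α)ΔS/4 = 0.53·(-57.2)/4 = -7.579 W/m².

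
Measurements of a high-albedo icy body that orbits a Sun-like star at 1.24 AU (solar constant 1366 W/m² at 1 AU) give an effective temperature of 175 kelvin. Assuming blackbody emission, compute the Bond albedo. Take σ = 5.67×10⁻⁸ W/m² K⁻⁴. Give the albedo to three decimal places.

0.761

By the inverse-square law, S = 1366/1.24² = 888.4 W/m².
Energy balance: S(1−α)/4 = σT⁴, so 1−α = 4σT⁴/S.
σT⁴ = 53.18 W/m², so 4σT⁴ = 212.7 W/m².
Hence α = 1 − 212.7/888.4 = 0.7606.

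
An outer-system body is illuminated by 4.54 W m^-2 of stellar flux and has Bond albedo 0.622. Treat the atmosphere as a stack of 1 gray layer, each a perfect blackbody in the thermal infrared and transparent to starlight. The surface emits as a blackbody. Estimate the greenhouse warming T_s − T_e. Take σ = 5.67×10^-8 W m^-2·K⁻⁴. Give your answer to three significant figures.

9.92 kelvin

OLR = S(1−α)/4 = 0.4290 W m^-2; the top layer radiates at T_e = 52.45 K.
T_s = (N+1)^(1/4)·T_e = 62.37 K.
Warming: T_s − T_e = 9.923 K.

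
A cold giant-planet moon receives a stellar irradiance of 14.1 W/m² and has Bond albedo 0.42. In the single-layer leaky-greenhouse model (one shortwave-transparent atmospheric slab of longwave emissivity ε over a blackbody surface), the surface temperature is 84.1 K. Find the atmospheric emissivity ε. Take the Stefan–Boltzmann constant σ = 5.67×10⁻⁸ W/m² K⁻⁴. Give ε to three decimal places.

TOA balance gives T_e = 77.49 K.
T_s⁴ = T_e⁴·2/(2−ε) → ε = 2 − 2(T_e/T_s)⁴ = 2 − 2·(77.49/84.1)⁴ = 0.5584.

0.558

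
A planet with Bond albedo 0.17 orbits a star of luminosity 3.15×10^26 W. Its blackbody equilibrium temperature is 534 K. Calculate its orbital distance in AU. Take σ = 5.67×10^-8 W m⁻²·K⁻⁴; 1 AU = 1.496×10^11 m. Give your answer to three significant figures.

0.225 AU

Energy balance gives S = 4σT⁴/(1−α) = 22220 W m⁻².
S = L/(4πd²) → d = √(L/4πS) = √(3.15×10^26/(4π·22220)) = 3.359×10^10 m = 0.2245 AU.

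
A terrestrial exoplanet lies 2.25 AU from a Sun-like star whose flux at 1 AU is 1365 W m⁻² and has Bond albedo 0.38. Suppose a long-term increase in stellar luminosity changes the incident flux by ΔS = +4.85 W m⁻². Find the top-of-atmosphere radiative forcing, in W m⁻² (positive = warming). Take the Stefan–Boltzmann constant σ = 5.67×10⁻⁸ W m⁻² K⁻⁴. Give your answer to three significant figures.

By the inverse-square law, S = 1365/2.25² = 269.6 W m⁻².
ΔF = Δ[S(1−α)]/4 = (1−0.38)·+4.85/4 = 0.7517 W m⁻².

0.752 W m⁻²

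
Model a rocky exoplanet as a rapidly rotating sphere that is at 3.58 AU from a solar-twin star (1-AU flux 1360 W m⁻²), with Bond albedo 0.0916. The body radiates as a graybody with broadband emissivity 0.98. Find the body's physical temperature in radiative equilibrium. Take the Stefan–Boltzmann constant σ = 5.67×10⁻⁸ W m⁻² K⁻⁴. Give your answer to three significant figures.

Irradiance scales as 1/d², so S = 1360 W m⁻² × (1/3.58)² = 106.1 W m⁻².
Averaging over the sphere, the absorbed flux is S(1−α)/4 = 24.10 W m⁻².
Equating to εσT⁴ with ε = 0.98: T = (24.10/0.98σ)^(1/4) = 144.3 K.

144 K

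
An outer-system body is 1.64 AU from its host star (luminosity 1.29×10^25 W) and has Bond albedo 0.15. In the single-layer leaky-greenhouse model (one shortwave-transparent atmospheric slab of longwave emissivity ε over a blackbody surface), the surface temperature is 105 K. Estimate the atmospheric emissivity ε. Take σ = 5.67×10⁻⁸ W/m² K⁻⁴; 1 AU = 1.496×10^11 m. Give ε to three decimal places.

d = 1.64 × 1.496×10^11 m = 2.453×10^11 m.
Spreading L over a sphere of radius d: S = 1.29×10^25/(4π·2.45×10^11²) = 17.05 W/m².
First, T_e = [17.05·(1−0.15)/(4σ)]^(1/4) = 89.41 K.
Since (2−ε)/2 = (T_e/T_s)⁴ = 0.5258, ε = 0.9483.

0.948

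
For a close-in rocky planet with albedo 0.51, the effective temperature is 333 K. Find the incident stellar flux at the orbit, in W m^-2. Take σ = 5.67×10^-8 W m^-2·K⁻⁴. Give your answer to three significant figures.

5690 W m^-2

Invert the energy balance for S: S = 4σT⁴/(1−α).
σT⁴ = 5.67×10⁻⁸·(333)⁴ = 697.2 W m^-2.
So S = 4×697.2/(1−0.51) = 5691 W m^-2.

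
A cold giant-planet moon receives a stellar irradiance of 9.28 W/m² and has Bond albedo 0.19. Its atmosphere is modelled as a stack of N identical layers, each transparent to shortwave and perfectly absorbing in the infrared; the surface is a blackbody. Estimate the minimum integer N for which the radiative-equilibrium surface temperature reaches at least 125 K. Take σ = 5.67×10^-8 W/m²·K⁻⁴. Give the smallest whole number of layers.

OLR = S(1−α)/4 = 1.879 W/m²; the top layer radiates at T_e = 75.87 K.
T_s = (N+1)^(1/4)·T_e ≥ 125 K requires N+1 ≥ (T_s/T_e)⁴ = (125/75.87)⁴ = 7.366.
Rounding up, N = 7.

7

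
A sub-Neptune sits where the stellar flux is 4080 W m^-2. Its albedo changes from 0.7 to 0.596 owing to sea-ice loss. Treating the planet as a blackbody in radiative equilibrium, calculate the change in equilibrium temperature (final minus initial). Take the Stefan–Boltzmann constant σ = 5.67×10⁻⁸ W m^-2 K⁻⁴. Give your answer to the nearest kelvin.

Before: T₁ = [4080·0.3/(4σ)]^(1/4) = 271.0 K.
Final:   T₂ = [S(1−0.596)/(4σ)]^(1/4) = 292.0 K.
Change: 292.0 − 271.0 = 20.94 K.

21 kelvin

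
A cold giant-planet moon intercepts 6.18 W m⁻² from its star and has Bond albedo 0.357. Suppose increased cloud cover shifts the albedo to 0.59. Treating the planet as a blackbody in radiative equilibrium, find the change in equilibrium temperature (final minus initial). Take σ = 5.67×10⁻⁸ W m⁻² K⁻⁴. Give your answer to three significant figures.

-6.88 K

With α = 0.357, T₁ = 64.70 K.
After:  T₂ = [6.180·0.41/(4σ)]^(1/4) = 57.81 K.
ΔT = T₂ − T₁ = -6.884 K.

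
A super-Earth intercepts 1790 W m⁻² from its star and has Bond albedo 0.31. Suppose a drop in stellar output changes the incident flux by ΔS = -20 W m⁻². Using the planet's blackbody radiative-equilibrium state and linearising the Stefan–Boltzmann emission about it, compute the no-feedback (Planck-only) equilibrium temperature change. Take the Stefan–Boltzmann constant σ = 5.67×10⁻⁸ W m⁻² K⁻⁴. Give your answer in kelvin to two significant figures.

Reference equilibrium: T_e = [S(1−α)/(4σ)]^(1/4) = 271.7 K.
Only a fraction (1−α) is absorbed and it's spread over 4πR², so ΔF = (1−α)ΔS/4 = -3.450 W m⁻².
Linearising σT⁴ gives d(σT⁴)/dT = 4σT_e³ = 4.547 W m⁻² per K.
So ΔT₀ = -3.450/4.547 = -0.759 K.

-0.76 K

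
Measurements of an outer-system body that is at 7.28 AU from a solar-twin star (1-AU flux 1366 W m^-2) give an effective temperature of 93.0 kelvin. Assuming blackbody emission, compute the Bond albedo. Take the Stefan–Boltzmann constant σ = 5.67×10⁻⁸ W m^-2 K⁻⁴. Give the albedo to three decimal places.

Flux at the orbit: S = 1366/(7.28)² = 25.77 W m^-2.
Rearranging the radiative balance, α = 1 − 4σT⁴/S.
4σT⁴ = 4·5.67×10⁻⁸·(93.0)⁴ = 16.97 W m^-2.
1−α = 16.97/25.77 = 0.6582, so α = 0.3418.

0.342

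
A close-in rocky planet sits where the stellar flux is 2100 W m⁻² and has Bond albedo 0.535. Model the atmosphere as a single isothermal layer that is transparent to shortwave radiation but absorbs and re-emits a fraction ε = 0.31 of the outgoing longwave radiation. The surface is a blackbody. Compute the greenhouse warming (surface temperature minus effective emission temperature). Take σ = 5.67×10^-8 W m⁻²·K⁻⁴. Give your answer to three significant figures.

11.0 K

Effective emission temperature (TOA balance): σT_e⁴ = S(1−α)/4 = 244.1 W m⁻² → T_e = 256.2 K.
For a single slab of emissivity ε, T_s⁴ = 2T_e⁴/(2−ε); thus T_s = 256.2·(1.183)^(1/4) = 267.2 K.
Greenhouse warming: T_s − T_e = 11.02 K.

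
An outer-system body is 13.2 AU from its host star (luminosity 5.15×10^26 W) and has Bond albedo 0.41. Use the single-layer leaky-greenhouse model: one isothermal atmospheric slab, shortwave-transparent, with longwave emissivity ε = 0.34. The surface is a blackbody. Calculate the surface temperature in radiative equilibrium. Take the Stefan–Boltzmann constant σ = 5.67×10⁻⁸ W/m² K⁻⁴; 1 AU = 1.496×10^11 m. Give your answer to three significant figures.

Orbital distance: d = 13.2 AU = 1.975×10^12 m.
Spreading L over a sphere of radius d: S = 5.15×10^26/(4π·1.97×10^12²) = 10.51 W/m².
At the top of the atmosphere, σT_e⁴ = S(1−α)/4 = 1.550 W/m², giving T_e = 72.31 K.
For a single slab of emissivity ε, T_s⁴ = 2T_e⁴/(2−ε); thus T_s = 72.31·(1.205)^(1/4) = 75.76 K.

75.8 K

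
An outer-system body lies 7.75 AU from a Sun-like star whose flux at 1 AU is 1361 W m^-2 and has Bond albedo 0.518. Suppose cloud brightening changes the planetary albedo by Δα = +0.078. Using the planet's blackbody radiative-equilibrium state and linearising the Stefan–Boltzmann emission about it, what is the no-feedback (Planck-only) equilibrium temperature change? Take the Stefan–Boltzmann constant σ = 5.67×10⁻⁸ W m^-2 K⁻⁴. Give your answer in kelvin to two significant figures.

By the inverse-square law, S = 1361/7.75² = 22.66 W m^-2.
Reference equilibrium: T_e = [S(1−α)/(4σ)]^(1/4) = 83.30 K.
TOA radiative forcing: ΔF = −S·Δα/4 = −22.66·(+0.078)/4 = -0.4419 W m^-2.
Planck response: λ_P = 4σT_e³ = 4·5.67×10⁻⁸·(83.30)³ = 0.1311 W m^-2/K.
Hence the no-feedback warming is ΔF/(4σT_e³) = -3.37 K.

-3.4 K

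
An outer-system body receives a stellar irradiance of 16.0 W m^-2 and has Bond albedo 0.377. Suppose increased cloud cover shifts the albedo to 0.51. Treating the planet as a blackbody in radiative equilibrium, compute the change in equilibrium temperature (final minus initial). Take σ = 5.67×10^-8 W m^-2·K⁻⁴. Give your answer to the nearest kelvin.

-5 K

With α = 0.377, T₁ = 81.42 K.
Final:   T₂ = [S(1−0.51)/(4σ)]^(1/4) = 76.68 K.
ΔT = T₂ − T₁ = -4.744 K.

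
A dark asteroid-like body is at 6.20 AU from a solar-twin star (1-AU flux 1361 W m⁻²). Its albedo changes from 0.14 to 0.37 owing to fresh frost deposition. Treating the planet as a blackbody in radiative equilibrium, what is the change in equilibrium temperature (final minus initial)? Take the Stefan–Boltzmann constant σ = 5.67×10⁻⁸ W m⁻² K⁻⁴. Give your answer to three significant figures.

-8.06 kelvin

Flux at the orbit: S = 1361/(6.20)² = 35.41 W m⁻².
With α = 0.14, T₁ = 107.6 K.
With α = 0.37, T₂ = 99.58 K.
Change: 99.58 − 107.6 = -8.057 K.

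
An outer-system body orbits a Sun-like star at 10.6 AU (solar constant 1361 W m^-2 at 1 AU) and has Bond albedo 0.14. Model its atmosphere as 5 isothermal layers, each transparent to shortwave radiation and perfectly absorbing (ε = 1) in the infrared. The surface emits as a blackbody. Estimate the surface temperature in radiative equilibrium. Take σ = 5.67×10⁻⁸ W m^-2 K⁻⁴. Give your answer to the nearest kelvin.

129 kelvin

Irradiance scales as 1/d², so S = 1361 W m^-2 × (1/10.6)² = 12.11 W m^-2.
The effective emission temperature is T_e = [S(1−α)/(4σ)]^¼ = 82.32 K.
For an N-layer opaque stack, T_s⁴ = (N+1)T_e⁴, hence T_s = (6)^(1/4)×82.32 K = 128.8 K.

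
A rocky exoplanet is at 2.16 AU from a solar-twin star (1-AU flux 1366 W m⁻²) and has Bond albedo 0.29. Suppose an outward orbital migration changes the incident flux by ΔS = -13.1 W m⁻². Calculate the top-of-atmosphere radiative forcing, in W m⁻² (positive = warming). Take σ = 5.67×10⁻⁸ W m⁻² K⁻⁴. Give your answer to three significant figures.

-2.33 W m⁻²

Irradiance scales as 1/d², so S = 1366 W m⁻² × (1/2.16)² = 292.8 W m⁻².
ΔF = Δ[S(1−α)]/4 = (1−0.29)·-13.1/4 = -2.325 W m⁻².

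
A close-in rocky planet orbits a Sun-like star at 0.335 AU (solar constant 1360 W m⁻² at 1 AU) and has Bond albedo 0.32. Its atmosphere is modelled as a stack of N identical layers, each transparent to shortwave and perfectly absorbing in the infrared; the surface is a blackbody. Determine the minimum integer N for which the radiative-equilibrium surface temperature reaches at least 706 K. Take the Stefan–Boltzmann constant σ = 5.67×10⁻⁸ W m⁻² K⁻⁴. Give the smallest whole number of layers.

By the inverse-square law, S = 1360/0.335² = 12120 W m⁻².
OLR = S(1−α)/4 = 2060 W m⁻²; the top layer radiates at T_e = 436.6 K.
Since T_s⁴ = (N+1)T_e⁴, we need N ≥ (T_s/T_e)⁴ − 1 = 5.838.
Rounding up, N = 6.

6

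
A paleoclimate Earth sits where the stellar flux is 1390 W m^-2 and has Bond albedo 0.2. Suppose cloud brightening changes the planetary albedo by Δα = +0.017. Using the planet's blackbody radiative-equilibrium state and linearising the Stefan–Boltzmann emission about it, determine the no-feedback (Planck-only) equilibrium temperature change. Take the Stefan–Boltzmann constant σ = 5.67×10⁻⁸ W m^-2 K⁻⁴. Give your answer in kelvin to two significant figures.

Reference equilibrium: T_e = [S(1−α)/(4σ)]^(1/4) = 264.6 K.
The change in absorbed flux is Δ[S(1−α)/4] = −SΔα/4 = -5.908 W m^-2.
Planck response: λ_P = 4σT_e³ = 4·5.67×10⁻⁸·(264.6)³ = 4.202 W m^-2/K.
ΔT₀ = ΔF/λ_P = -5.908/4.202 = -1.41 K.

-1.4 kelvin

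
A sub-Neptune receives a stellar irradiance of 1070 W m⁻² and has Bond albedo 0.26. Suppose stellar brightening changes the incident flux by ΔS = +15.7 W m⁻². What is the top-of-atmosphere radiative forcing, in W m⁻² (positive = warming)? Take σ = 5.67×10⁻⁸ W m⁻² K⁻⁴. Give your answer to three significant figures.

ΔF = Δ[S(1−α)]/4 = (1−0.26)·+15.7/4 = 2.904 W m⁻².

2.90 W m⁻²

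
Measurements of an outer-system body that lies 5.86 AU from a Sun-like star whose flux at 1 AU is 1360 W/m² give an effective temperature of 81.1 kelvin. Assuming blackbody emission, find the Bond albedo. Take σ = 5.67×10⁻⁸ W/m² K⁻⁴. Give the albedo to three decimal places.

0.752

Irradiance scales as 1/d², so S = 1360 W/m² × (1/5.86)² = 39.60 W/m².
From σT⁴ = S(1−α)/4 we invert for α: 1−α = 4σT⁴/S.
4σT⁴ = 4·5.67×10⁻⁸·(81.1)⁴ = 9.811 W/m².
1−α = 9.811/39.60 = 0.2477, so α = 0.7523.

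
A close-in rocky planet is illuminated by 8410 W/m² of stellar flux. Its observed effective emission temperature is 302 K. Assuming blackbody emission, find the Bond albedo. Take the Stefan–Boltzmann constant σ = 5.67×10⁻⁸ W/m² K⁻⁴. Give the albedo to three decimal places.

0.776

From σT⁴ = S(1−α)/4 we invert for α: 1−α = 4σT⁴/S.
4σT⁴ = 4·5.67×10⁻⁸·(302)⁴ = 1887 W/m².
Hence α = 1 − 1887/8410 = 0.7757.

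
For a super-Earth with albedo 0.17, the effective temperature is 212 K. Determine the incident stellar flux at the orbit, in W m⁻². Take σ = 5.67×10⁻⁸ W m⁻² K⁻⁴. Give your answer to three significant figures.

552 W m⁻²

From S(1−α)/4 = σT⁴: S = 4σT⁴/(1−α).
σT⁴ = 5.67×10⁻⁸·(212)⁴ = 114.5 W m⁻².
S = 4·114.5/0.83 = 552.0 W m⁻².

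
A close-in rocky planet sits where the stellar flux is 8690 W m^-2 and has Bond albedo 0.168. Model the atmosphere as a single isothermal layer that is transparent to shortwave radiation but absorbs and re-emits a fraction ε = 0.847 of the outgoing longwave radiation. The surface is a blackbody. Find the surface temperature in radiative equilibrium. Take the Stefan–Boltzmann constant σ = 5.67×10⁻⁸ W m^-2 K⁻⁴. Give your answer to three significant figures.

Effective emission temperature (TOA balance): σT_e⁴ = S(1−α)/4 = 1808 W m^-2 → T_e = 422.5 K.
For a single slab of emissivity ε, T_s⁴ = 2T_e⁴/(2−ε); thus T_s = 422.5·(1.735)^(1/4) = 484.9 K.

485 kelvin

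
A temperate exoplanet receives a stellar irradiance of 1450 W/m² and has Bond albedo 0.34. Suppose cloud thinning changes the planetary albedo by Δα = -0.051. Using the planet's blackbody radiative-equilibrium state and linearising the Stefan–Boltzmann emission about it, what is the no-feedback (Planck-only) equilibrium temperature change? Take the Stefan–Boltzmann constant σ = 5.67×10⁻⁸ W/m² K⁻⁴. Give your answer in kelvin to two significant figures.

Reference equilibrium: T_e = [S(1−α)/(4σ)]^(1/4) = 254.9 K.
TOA radiative forcing: ΔF = −S·Δα/4 = −1450·(-0.051)/4 = 18.49 W/m².
The Planck feedback parameter is 4σT_e³ = 3.755 W/m²/K.
So ΔT₀ = 18.49/3.755 = 4.92 K.

4.9 K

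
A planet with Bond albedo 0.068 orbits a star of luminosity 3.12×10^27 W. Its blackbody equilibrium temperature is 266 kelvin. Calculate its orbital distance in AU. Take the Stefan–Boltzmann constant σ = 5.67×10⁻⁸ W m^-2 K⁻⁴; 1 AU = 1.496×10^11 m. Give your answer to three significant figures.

Energy balance gives S = 4σT⁴/(1−α) = 1218 W m^-2.
S = L/(4πd²) → d = √(L/4πS) = √(3.12×10^27/(4π·1218)) = 4.514×10^11 m = 3.018 AU.

3.02 AU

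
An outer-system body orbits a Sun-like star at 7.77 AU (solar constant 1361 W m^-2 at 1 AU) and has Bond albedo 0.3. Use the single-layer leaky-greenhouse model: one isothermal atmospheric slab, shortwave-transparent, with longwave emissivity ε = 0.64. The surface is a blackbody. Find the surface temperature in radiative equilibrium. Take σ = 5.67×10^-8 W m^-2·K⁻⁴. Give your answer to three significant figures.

101 K

By the inverse-square law, S = 1361/7.77² = 22.54 W m^-2.
Effective emission temperature (TOA balance): σT_e⁴ = S(1−α)/4 = 3.945 W m^-2 → T_e = 91.33 K.
The surface balance (absorbed SW + ε·downward IR = σT_s⁴) with T_a⁴ = T_s⁴/2 reduces to T_s = T_e·[2/(2−ε)]^¼ = 100.6 K.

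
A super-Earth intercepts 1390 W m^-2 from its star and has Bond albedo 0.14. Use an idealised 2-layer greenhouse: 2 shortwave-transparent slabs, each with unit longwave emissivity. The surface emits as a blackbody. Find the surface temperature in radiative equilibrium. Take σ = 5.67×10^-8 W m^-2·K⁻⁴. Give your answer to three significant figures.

Top-of-atmosphere balance: σT_e⁴ = S(1−α)/4 = 298.9 W m^-2 → T_e = 269.4 K.
Layer-by-layer balance gives σT_s⁴ = (N+1)σT_e⁴, so T_s = 3^¼·269.4 = 354.6 K.

355 K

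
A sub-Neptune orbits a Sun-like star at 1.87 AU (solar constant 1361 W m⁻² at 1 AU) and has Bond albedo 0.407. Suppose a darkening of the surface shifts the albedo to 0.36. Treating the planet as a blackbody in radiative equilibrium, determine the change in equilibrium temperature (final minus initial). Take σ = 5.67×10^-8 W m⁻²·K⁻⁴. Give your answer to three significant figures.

3.44 K

Irradiance scales as 1/d², so S = 1361 W m⁻² × (1/1.87)² = 389.2 W m⁻².
Initial: T₁ = [S(1−0.407)/(4σ)]^(1/4) = 178.6 K.
Final:   T₂ = [S(1−0.36)/(4σ)]^(1/4) = 182.0 K.
ΔT = T₂ − T₁ = 3.438 K.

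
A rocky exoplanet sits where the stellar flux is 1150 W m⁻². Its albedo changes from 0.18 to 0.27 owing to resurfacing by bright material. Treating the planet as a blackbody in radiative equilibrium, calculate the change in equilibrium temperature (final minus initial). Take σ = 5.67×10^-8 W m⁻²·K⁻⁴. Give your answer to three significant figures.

-7.27 kelvin

Before: T₁ = [1150·0.82/(4σ)]^(1/4) = 253.9 K.
Final:   T₂ = [S(1−0.27)/(4σ)]^(1/4) = 246.7 K.
ΔT = T₂ − T₁ = -7.274 K.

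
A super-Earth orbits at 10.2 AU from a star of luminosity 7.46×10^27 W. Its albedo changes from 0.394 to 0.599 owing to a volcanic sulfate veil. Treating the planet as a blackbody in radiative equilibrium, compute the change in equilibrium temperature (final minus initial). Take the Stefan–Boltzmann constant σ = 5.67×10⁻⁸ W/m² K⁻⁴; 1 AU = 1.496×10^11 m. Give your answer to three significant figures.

Orbital distance: d = 10.2 AU = 1.526×10^12 m.
Flux at the orbit: S = L/(4πd²) = 7.46×10^27/(4π·(1.53×10^12)²) = 255.0 W/m².
With α = 0.394, T₁ = 161.6 K.
With α = 0.599, T₂ = 145.7 K.
ΔT = T₂ − T₁ = -15.85 K.

-15.8 kelvin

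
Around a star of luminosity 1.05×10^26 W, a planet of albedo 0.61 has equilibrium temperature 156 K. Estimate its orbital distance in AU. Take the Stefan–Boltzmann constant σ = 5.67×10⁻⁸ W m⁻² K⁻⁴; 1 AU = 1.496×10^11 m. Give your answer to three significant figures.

Energy balance gives S = 4σT⁴/(1−α) = 344.4 W m⁻².
Then d = [L/(4πS)]^(1/2) = 1.558×10^11 m, i.e. 1.041 AU.

1.04 AU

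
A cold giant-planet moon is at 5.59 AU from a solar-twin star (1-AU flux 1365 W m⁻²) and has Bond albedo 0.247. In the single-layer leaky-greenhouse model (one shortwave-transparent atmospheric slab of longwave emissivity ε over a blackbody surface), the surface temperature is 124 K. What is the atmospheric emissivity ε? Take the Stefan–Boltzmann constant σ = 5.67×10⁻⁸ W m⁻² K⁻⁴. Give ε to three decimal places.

Flux at the orbit: S = 1365/(5.59)² = 43.68 W m⁻².
First, T_e = [43.68·(1−0.247)/(4σ)]^(1/4) = 109.7 K.
Inverting T_s⁴ = 2T_e⁴/(2−ε): (T_e/T_s)⁴ = 0.6134, so ε = 2(1 − 0.6134) = 0.7731.

0.773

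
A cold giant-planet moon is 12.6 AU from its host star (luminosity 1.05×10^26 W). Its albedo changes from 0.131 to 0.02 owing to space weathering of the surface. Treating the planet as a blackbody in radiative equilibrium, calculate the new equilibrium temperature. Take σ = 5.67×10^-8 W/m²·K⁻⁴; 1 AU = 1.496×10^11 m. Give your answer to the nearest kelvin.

56 K

d = 12.6 × 1.496×10^11 m = 1.885×10^12 m.
S = L/(4πd²) = 2.352 W/m².
T₂ = [S(1−α₂)/(4σ)]^(1/4) = [2.352·0.98/(4σ)]^(1/4) = 56.46 K.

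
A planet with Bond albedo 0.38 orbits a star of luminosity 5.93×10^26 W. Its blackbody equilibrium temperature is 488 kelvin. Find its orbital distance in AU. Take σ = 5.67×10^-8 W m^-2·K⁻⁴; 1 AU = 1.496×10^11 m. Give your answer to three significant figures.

Energy balance gives S = 4σT⁴/(1−α) = 20750 W m^-2.
S = L/(4πd²) → d = √(L/4πS) = √(5.93×10^26/(4π·20750)) = 4.769×10^10 m = 0.3188 AU.

0.319 AU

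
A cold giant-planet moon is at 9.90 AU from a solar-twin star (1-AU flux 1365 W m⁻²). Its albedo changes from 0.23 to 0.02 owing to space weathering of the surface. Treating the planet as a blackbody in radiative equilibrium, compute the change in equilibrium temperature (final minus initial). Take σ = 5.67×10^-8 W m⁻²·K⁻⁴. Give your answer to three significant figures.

5.15 K

Flux at the orbit: S = 1365/(9.90)² = 13.93 W m⁻².
Before: T₁ = [13.93·0.77/(4σ)]^(1/4) = 82.92 K.
With α = 0.02, T₂ = 88.08 K.
ΔT = T₂ − T₁ = 5.153 K.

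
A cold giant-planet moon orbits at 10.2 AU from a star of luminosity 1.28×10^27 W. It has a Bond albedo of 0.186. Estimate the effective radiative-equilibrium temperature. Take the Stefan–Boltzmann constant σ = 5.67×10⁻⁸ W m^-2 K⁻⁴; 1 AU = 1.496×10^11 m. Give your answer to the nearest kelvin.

d = 10.2 × 1.496×10^11 m = 1.526×10^12 m.
Flux at the orbit: S = L/(4πd²) = 1.28×10^27/(4π·(1.53×10^12)²) = 43.75 W m^-2.
The planet absorbs (1−α)S over its disc πR² and re-emits over 4πR², so the mean absorbed flux is (1−0.186)·43.75/4 = 8.902 W m^-2.
Balancing against σT⁴: T = (8.902/5.67×10⁻⁸)^(1/4) = 111.9 K.

112 kelvin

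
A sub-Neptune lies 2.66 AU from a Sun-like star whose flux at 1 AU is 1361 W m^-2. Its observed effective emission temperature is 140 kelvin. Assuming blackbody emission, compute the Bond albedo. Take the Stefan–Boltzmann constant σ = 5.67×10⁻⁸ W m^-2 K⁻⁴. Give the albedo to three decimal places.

By the inverse-square law, S = 1361/2.66² = 192.4 W m^-2.
Energy balance: S(1−α)/4 = σT⁴, so 1−α = 4σT⁴/S.
σT⁴ = 21.78 W m^-2, so 4σT⁴ = 87.13 W m^-2.
Hence α = 1 − 87.13/192.4 = 0.5470.

0.547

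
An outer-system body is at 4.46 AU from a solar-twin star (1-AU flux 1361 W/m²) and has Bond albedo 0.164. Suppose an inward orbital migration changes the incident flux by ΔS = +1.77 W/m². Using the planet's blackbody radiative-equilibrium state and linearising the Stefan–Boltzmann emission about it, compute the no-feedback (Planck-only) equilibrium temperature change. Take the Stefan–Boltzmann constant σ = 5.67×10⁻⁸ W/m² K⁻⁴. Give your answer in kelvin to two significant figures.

Flux at the orbit: S = 1361/(4.46)² = 68.42 W/m².
The baseline emission temperature is T_e = 126.0 K.
TOA radiative forcing: ΔF = (1−α)ΔS/4 = 0.836·(+1.77)/4 = 0.3699 W/m².
Linearising σT⁴ gives d(σT⁴)/dT = 4σT_e³ = 0.4539 W/m² per K.
ΔT₀ = ΔF/λ_P = 0.3699/0.4539 = 0.815 K.

0.82 kelvin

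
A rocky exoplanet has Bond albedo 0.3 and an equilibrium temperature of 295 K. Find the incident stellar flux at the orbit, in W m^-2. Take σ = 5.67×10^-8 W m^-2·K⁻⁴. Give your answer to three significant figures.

From S(1−α)/4 = σT⁴: S = 4σT⁴/(1−α).
σT⁴ = 5.67×10⁻⁸·(295)⁴ = 429.4 W m^-2.
S = 4·429.4/0.7 = 2454 W m^-2.

2450 W m^-2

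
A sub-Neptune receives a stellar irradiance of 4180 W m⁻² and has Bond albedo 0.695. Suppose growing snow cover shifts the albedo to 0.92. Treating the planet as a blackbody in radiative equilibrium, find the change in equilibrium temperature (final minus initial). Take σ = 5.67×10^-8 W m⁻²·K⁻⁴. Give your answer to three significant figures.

-77.9 K

Before: T₁ = [4180·0.305/(4σ)]^(1/4) = 273.8 K.
After:  T₂ = [4180·0.08/(4σ)]^(1/4) = 196.0 K.
ΔT = T₂ − T₁ = -77.86 K.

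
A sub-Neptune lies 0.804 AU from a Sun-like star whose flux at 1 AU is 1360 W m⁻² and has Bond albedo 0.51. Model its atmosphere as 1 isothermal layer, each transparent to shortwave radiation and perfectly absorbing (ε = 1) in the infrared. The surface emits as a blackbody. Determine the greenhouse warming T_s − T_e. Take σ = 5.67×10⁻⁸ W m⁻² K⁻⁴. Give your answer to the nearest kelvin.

49 kelvin

By the inverse-square law, S = 1360/0.804² = 2104 W m⁻².
Top-of-atmosphere balance: σT_e⁴ = S(1−α)/4 = 257.7 W m⁻² → T_e = 259.7 K.
Surface: T_s = (2)^¼·T_e = 308.8 K.
Warming: T_s − T_e = 49.13 K.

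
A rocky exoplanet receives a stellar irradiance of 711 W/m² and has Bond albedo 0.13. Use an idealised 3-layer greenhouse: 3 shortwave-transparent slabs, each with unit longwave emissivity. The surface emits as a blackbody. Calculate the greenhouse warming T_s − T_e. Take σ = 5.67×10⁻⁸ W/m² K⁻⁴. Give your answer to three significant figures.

94.7 K

The effective emission temperature is T_e = [S(1−α)/(4σ)]^¼ = 228.5 K.
Surface: T_s = (4)^¼·T_e = 323.2 K.
So the greenhouse effect raises the surface by 323.2 − 228.5 = 94.66 K.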